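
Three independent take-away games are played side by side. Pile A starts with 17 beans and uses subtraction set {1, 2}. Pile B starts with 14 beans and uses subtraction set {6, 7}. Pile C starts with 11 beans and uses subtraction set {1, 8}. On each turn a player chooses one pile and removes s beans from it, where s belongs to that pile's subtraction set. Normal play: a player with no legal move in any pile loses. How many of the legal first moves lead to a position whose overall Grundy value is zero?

1

Pile A, S = {1, 2}:
G(0) = 0
G(1) = mex{0} = 1
G(2) = mex{1,0} = 2
G(3) = mex{2,1} = 0
G(4) = mex{0,2} = 1
G(5) = mex{1,0} = 2
G(6) = mex{2,1} = 0
G(7) = mex{0,2} = 1
G(8) = mex{1,0} = 2
G(9) = mex{2,1} = 0
G(10) = mex{0,2} = 1
G(11) = mex{1,0} = 2
G(12) = mex{2,1} = 0
G(13) = mex{0,2} = 1
G(14) = mex{1,0} = 2
G(15) = mex{2,1} = 0
G(16) = mex{0,2} = 1
G(17) = mex{1,0} = 2
G_A(17) = 2.
Pile B, S = {6, 7}:
n :  0  1  2  3  4  5  6  7  8  9 10 11 12 13 14
G :  0  0  0  0  0  0  1  1  1  1  1  1  2  0  0
G_B(14) = 0.
Pile C, S = {1, 8}:
n :  0  1  2  3  4  5  6  7  8  9 10 11
G :  0  1  0  1  0  1  0  1  2  0  1  0
G_C(11) = 0.
Combined Grundy value = 2 ⊕ 0 ⊕ 0 = 2.
A winning move leaves total XOR = 0, i.e. changes one component's Grundy value g to g ⊕ X where X is the current total.
Pile A: need g' = 2⊕2 = 0. Options: 17−1→G=1, 17−2→G=0. Hits: 1.
Pile B: need g' = 0⊕2 = 2. Options: 14−6→G=1, 14−7→G=1. Hits: 0.
Pile C: need g' = 0⊕2 = 2. Options: 11−1→G=1, 11−8→G=1. Hits: 0.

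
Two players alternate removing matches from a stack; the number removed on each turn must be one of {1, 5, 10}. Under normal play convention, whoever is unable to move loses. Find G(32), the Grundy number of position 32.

0

n :  0  1  2  3  4  5  6  7  8  9 10 11 12 13 14 15 16 17 18 19 20 21 22 23 24 25 26 27 28 29 30 31 32
G :  0  1  0  1  0  1  0  1  0  1  2  3  2  3  2  0  1  0  1  0  1  0  1  0  1  2  3  2  3  2  0  1  0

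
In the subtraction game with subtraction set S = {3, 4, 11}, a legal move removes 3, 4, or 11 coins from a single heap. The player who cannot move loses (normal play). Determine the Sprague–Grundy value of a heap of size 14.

0

G(0) = 0
G(1) = mex{} = 0
G(2) = mex{} = 0
G(3) = mex{0} = 1
G(4) = mex{0,0} = 1
G(5) = mex{0,0} = 1
G(6) = mex{1,0} = 2
G(7) = mex{1,1} = 0
G(8) = mex{1,1} = 0
G(9) = mex{2,1} = 0
G(10) = mex{0,2} = 1
G(11) = mex{0,0,0} = 1
G(12) = mex{0,0,0} = 1
G(13) = mex{1,0,0} = 2
G(14) = mex{1,1,1} = 0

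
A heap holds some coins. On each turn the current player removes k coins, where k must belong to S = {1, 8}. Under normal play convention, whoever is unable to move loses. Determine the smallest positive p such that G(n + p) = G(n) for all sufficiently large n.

9

n :  0  1  2  3  4  5  6  7  8  9 10 11 12 13 14 15 16 17 18 19
G :  0  1  0  1  0  1  0  1  2  0  1  0  1  0  1  0  1  2  0  1
G(n+9) = G(n) holds for n = 0,…,7 (a full window of length max(S) = 8), so the sequence is purely periodic with period 9.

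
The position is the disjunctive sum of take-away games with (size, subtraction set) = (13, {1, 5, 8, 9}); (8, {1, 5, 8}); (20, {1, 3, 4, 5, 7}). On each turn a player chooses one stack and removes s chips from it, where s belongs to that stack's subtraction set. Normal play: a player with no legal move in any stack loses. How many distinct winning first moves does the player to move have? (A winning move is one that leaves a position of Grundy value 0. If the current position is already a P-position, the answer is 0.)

Stack A, S = {1, 5, 8, 9}:
n :  0  1  2  3  4  5  6  7  8  9 10 11 12 13
G :  0  1  0  1  0  1  0  1  2  3  2  3  2  3
G_A(13) = 3.
Stack B, S = {1, 5, 8}:
G(0) = 0
G(1) = mex{0} = 1
G(2) = mex{1} = 0
G(3) = mex{0} = 1
G(4) = mex{1} = 0
G(5) = mex{0,0} = 1
G(6) = mex{1,1} = 0
G(7) = mex{0,0} = 1
G(8) = mex{1,1,0} = 2
G_B(8) = 2.
Stack C, S = {1, 3, 4, 5, 7}:
n :  0  1  2  3  4  5  6  7  8  9 10 11 12 13 14 15 16 17 18 19 20
G :  0  1  0  1  2  3  2  3  0  1  0  1  2  3  2  3  0  1  0  1  2
G_C(20) = 2.
Combined Grundy value = 3 ⊕ 2 ⊕ 2 = 3.
A winning move leaves total XOR = 0, i.e. changes one component's Grundy value g to g ⊕ X where X is the current total.
Stack A: need g' = 3⊕3 = 0. Options: 13−1→G=2, 13−5→G=2, 13−8→G=1, 13−9→G=0. Hits: 1.
Stack B: need g' = 2⊕3 = 1. Options: 8−1→G=1, 8−5→G=1, 8−8→G=0. Hits: 2.
Stack C: need g' = 2⊕3 = 1. Options: 20−1→G=1, 20−3→G=1, 20−4→G=0, 20−5→G=3, 20−7→G=3. Hits: 2.

5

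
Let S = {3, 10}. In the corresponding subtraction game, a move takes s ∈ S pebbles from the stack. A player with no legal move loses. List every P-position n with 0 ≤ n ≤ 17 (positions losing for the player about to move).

0, 1, 2, 6, 7, 8, 13, 14, 15

G(0) = 0
G(1) = mex{} = 0
G(2) = mex{} = 0
G(3) = mex{0} = 1
G(4) = mex{0} = 1
G(5) = mex{0} = 1
G(6) = mex{1} = 0
G(7) = mex{1} = 0
G(8) = mex{1} = 0
G(9) = mex{0} = 1
G(10) = mex{0,0} = 1
G(11) = mex{0,0} = 1
G(12) = mex{1,0} = 2
G(13) = mex{1,1} = 0
G(14) = mex{1,1} = 0
G(15) = mex{2,1} = 0
G(16) = mex{0,0} = 1
G(17) = mex{0,0} = 1
P-positions are exactly the n with G(n) = 0.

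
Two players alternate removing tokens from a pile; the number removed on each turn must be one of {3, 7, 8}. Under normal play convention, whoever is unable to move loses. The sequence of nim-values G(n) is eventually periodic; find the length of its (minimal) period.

n :  0  1  2  3  4  5  6  7  8  9 10 11 12 13 14 15 16 17 18 19 20 21 22 23 24 25
G :  0  0  0  1  1  1  0  2  2  1  3  0  0  2  1  1  0  0  2  1  1  0  0  2  1  1
From n = 11 onward G(n+5) = G(n); since this holds over max(S) = 8 consecutive positions the period is 5 (pre-period 11).

5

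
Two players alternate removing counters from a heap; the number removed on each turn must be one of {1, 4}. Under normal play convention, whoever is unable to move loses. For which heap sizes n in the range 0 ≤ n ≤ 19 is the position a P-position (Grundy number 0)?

G(0) = 0
G(1) = mex{0} = 1
G(2) = mex{1} = 0
G(3) = mex{0} = 1
G(4) = mex{1,0} = 2
G(5) = mex{2,1} = 0
G(6) = mex{0,0} = 1
G(7) = mex{1,1} = 0
G(8) = mex{0,2} = 1
G(9) = mex{1,0} = 2
G(10) = mex{2,1} = 0
G(11) = mex{0,0} = 1
G(12) = mex{1,1} = 0
G(13) = mex{0,2} = 1
G(14) = mex{1,0} = 2
G(15) = mex{2,1} = 0
G(16) = mex{0,0} = 1
G(17) = mex{1,1} = 0
G(18) = mex{0,2} = 1
G(19) = mex{1,0} = 2
P-positions are exactly the n with G(n) = 0.

0, 2, 5, 7, 10, 12, 15, 17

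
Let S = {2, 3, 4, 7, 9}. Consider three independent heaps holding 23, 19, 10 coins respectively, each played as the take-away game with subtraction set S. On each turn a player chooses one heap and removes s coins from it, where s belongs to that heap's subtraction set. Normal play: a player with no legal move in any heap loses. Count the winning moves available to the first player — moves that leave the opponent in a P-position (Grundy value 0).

5

All heaps use S = {2, 3, 4, 7, 9}:
n :  0  1  2  3  4  5  6  7  8  9 10 11 12 13 14 15 16 17 18 19 20 21 22 23
G :  0  0  1  1  2  2  0  3  1  4  2  0  0  1  1  2  2  0  3  1  4  2  0  0
Heap A: G(23) = 0.
Heap B: G(19) = 1.
Heap C: G(10) = 2.
Combined Grundy value = 0 ⊕ 1 ⊕ 2 = 3.
A winning move leaves total XOR = 0, i.e. changes one component's Grundy value g to g ⊕ X where X is the current total.
Heap A: need g' = 0⊕3 = 3. Options: 23−2→G=2, 23−3→G=4, 23−4→G=1, 23−7→G=2, 23−9→G=1. Hits: 0.
Heap B: need g' = 1⊕3 = 2. Options: 19−2→G=0, 19−3→G=2, 19−4→G=2, 19−7→G=0, 19−9→G=2. Hits: 3.
Heap C: need g' = 2⊕3 = 1. Options: 10−2→G=1, 10−3→G=3, 10−4→G=0, 10−7→G=1, 10−9→G=0. Hits: 2.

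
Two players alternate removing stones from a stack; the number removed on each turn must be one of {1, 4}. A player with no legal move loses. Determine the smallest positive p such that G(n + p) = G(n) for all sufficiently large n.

n :  0  1  2  3  4  5  6  7  8  9 10 11 12 13 14
G :  0  1  0  1  2  0  1  0  1  2  0  1  0  1  2
G(n+5) = G(n) holds for n = 0,…,3 (a full window of length max(S) = 4), so the sequence is purely periodic with period 5.

5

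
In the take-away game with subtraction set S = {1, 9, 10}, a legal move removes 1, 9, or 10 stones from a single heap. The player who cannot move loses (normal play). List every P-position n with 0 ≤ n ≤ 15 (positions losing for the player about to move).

0, 2, 4, 6, 8

n :  0  1  2  3  4  5  6  7  8  9 10 11 12 13 14 15
G :  0  1  0  1  0  1  0  1  0  1  2  3  2  3  2  3
P-positions are exactly the n with G(n) = 0.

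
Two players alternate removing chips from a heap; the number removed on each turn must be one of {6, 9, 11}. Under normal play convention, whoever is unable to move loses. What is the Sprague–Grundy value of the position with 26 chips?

1

n :  0  1  2  3  4  5  6  7  8  9 10 11 12 13 14 15 16 17 18 19 20 21 22 23 24 25 26
G :  0  0  0  0  0  0  1  1  1  1  1  1  2  2  2  2  2  0  0  0  0  0  0  1  1  1  1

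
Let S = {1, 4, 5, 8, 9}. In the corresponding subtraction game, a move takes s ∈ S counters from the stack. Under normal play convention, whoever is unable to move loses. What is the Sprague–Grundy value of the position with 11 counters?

5

n :  0  1  2  3  4  5  6  7  8  9 10 11
G :  0  1  0  1  2  3  2  3  4  5  4  5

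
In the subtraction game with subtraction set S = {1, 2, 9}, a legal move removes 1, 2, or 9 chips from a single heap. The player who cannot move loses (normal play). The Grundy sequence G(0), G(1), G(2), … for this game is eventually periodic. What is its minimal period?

10

G(0) = 0
G(1) = mex{0} = 1
G(2) = mex{1,0} = 2
G(3) = mex{2,1} = 0
G(4) = mex{0,2} = 1
G(5) = mex{1,0} = 2
G(6) = mex{2,1} = 0
G(7) = mex{0,2} = 1
G(8) = mex{1,0} = 2
G(9) = mex{2,1,0} = 3
G(10) = mex{3,2,1} = 0
G(11) = mex{0,3,2} = 1
G(12) = mex{1,0,0} = 2
G(13) = mex{2,1,1} = 0
G(14) = mex{0,2,2} = 1
G(15) = mex{1,0,0} = 2
G(16) = mex{2,1,1} = 0
G(17) = mex{0,2,2} = 1
G(18) = mex{1,0,3} = 2
G(19) = mex{2,1,0} = 3
G(20) = mex{3,2,1} = 0
G(21) = mex{0,3,2} = 1
G(n+10) = G(n) holds for n = 0,…,8 (a full window of length max(S) = 9), so the sequence is purely periodic with period 10.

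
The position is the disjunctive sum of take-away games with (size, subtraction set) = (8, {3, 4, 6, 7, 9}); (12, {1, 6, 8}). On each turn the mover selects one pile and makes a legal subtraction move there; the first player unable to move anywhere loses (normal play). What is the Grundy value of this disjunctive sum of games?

Pile A, S = {3, 4, 6, 7, 9}:
n : 0 1 2 3 4 5 6 7 8
G : 0 0 0 1 1 1 2 2 2
G_A(8) = 2.
Pile B, S = {1, 6, 8}:
G(0) = 0
G(1) = mex{0} = 1
G(2) = mex{1} = 0
G(3) = mex{0} = 1
G(4) = mex{1} = 0
G(5) = mex{0} = 1
G(6) = mex{1,0} = 2
G(7) = mex{2,1} = 0
G(8) = mex{0,0,0} = 1
G(9) = mex{1,1,1} = 0
G(10) = mex{0,0,0} = 1
G(11) = mex{1,1,1} = 0
G(12) = mex{0,2,0} = 1
G_B(12) = 1.
Combined Grundy value = 2 ⊕ 1 = 3.

3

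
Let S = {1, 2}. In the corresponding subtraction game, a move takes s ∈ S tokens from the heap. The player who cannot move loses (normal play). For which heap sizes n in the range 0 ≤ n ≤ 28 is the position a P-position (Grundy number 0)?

n :  0  1  2  3  4  5  6  7  8  9 10 11 12 13 14 15 16 17 18 19 20 21 22 23 24 25 26 27 28
G :  0  1  2  0  1  2  0  1  2  0  1  2  0  1  2  0  1  2  0  1  2  0  1  2  0  1  2  0  1
P-positions are exactly the n with G(n) = 0.

0, 3, 6, 9, 12, 15, 18, 21, 24, 27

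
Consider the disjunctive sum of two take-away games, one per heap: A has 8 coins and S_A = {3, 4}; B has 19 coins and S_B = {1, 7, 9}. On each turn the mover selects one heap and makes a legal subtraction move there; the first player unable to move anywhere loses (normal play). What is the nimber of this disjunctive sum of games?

Heap A, S = {3, 4}:
n : 0 1 2 3 4 5 6 7 8
G : 0 0 0 1 1 1 2 0 0
G_A(8) = 0.
Heap B, S = {1, 7, 9}:
n :  0  1  2  3  4  5  6  7  8  9 10 11 12 13 14 15 16 17 18 19
G :  0  1  0  1  0  1  0  1  0  1  0  1  0  1  0  1  0  1  0  1
G_B(19) = 1.
Combined Grundy value = 0 ⊕ 1 = 1.

1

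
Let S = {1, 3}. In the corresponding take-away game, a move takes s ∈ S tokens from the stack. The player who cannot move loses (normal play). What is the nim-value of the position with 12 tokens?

0

G(0) = 0
G(1) = mex{0} = 1
G(2) = mex{1} = 0
G(3) = mex{0,0} = 1
G(4) = mex{1,1} = 0
G(5) = mex{0,0} = 1
G(6) = mex{1,1} = 0
G(7) = mex{0,0} = 1
G(8) = mex{1,1} = 0
G(9) = mex{0,0} = 1
G(10) = mex{1,1} = 0
G(11) = mex{0,0} = 1
G(12) = mex{1,1} = 0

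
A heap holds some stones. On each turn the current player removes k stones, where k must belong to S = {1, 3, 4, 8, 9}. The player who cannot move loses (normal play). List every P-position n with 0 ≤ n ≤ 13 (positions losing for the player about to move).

G(0) = 0
G(1) = mex{0} = 1
G(2) = mex{1} = 0
G(3) = mex{0,0} = 1
G(4) = mex{1,1,0} = 2
G(5) = mex{2,0,1} = 3
G(6) = mex{3,1,0} = 2
G(7) = mex{2,2,1} = 0
G(8) = mex{0,3,2,0} = 1
G(9) = mex{1,2,3,1,0} = 4
G(10) = mex{4,0,2,0,1} = 3
G(11) = mex{3,1,0,1,0} = 2
G(12) = mex{2,4,1,2,1} = 0
G(13) = mex{0,3,4,3,2} = 1
P-positions are exactly the n with G(n) = 0.

0, 2, 7, 12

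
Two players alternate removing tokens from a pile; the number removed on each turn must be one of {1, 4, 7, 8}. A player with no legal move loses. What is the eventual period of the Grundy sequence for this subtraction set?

25

n :  0  1  2  3  4  5  6  7  8  9 10 11 12 13 14 15 16 17 18 19 20 21 22 23 24 25 26 27 28 29 30 31 32 33 34 35 36 37 38 39 40 41 42 43 44 45 46 47 48 49 50 51
G :  0  1  0  1  2  0  1  2  3  2  3  0  1  3  0  1  0  1  2  3  2  4  3  2  3  0  1  0  1  2  0  1  2  3  2  3  0  1  3  0  1  0  1  2  3  2  4  3  2  3  0  1
G(n+25) = G(n) holds for n = 0,…,7 (a full window of length max(S) = 8), so the sequence is purely periodic with period 25.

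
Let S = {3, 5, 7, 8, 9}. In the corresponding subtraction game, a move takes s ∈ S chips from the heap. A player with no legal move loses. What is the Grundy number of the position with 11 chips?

3

n :  0  1  2  3  4  5  6  7  8  9 10 11
G :  0  0  0  1  1  1  2  2  2  3  3  3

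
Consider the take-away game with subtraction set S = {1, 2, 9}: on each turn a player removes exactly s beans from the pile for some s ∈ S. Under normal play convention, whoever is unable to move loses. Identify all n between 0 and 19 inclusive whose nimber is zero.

0, 3, 6, 10, 13, 16

n :  0  1  2  3  4  5  6  7  8  9 10 11 12 13 14 15 16 17 18 19
G :  0  1  2  0  1  2  0  1  2  3  0  1  2  0  1  2  0  1  2  3
P-positions are exactly the n with G(n) = 0.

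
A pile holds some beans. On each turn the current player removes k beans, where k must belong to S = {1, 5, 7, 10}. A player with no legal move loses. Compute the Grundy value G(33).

n :  0  1  2  3  4  5  6  7  8  9 10 11 12 13 14 15 16 17 18 19 20 21 22 23 24 25 26 27 28 29 30 31 32 33
G :  0  1  0  1  0  1  0  1  0  1  2  3  2  3  2  3  2  0  1  0  1  0  1  0  1  0  1  2  3  2  3  2  3  2

2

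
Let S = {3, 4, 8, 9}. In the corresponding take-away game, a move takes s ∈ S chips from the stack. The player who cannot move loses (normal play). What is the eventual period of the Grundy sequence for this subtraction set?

12

G(0) = 0
G(1) = mex{} = 0
G(2) = mex{} = 0
G(3) = mex{0} = 1
G(4) = mex{0,0} = 1
G(5) = mex{0,0} = 1
G(6) = mex{1,0} = 2
G(7) = mex{1,1} = 0
G(8) = mex{1,1,0} = 2
G(9) = mex{2,1,0,0} = 3
G(10) = mex{0,2,0,0} = 1
G(11) = mex{2,0,1,0} = 3
G(12) = mex{3,2,1,1} = 0
G(13) = mex{1,3,1,1} = 0
G(14) = mex{3,1,2,1} = 0
G(15) = mex{0,3,0,2} = 1
G(16) = mex{0,0,2,0} = 1
G(17) = mex{0,0,3,2} = 1
G(18) = mex{1,0,1,3} = 2
G(19) = mex{1,1,3,1} = 0
G(20) = mex{1,1,0,3} = 2
G(21) = mex{2,1,0,0} = 3
G(22) = mex{0,2,0,0} = 1
G(23) = mex{2,0,1,0} = 3
G(24) = mex{3,2,1,1} = 0
G(25) = mex{1,3,1,1} = 0
G(n+12) = G(n) holds for n = 0,…,8 (a full window of length max(S) = 9), so the sequence is purely periodic with period 12.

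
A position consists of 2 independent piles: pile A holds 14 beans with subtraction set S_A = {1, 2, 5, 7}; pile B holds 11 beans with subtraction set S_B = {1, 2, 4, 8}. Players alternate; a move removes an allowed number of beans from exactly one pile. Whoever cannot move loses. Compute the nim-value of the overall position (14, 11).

0

Pile A, S = {1, 2, 5, 7}:
G(0) = 0
G(1) = mex{0} = 1
G(2) = mex{1,0} = 2
G(3) = mex{2,1} = 0
G(4) = mex{0,2} = 1
G(5) = mex{1,0,0} = 2
G(6) = mex{2,1,1} = 0
G(7) = mex{0,2,2,0} = 1
G(8) = mex{1,0,0,1} = 2
G(9) = mex{2,1,1,2} = 0
G(10) = mex{0,2,2,0} = 1
G(11) = mex{1,0,0,1} = 2
G(12) = mex{2,1,1,2} = 0
G(13) = mex{0,2,2,0} = 1
G(14) = mex{1,0,0,1} = 2
G_A(14) = 2.
Pile B, S = {1, 2, 4, 8}:
n :  0  1  2  3  4  5  6  7  8  9 10 11
G :  0  1  2  0  1  2  0  1  2  0  1  2
G_B(11) = 2.
Combined Grundy value = 2 ⊕ 2 = 0.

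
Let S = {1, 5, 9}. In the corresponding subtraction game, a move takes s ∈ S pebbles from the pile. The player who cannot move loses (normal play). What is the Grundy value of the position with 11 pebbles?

1

G(0) = 0
G(1) = mex{0} = 1
G(2) = mex{1} = 0
G(3) = mex{0} = 1
G(4) = mex{1} = 0
G(5) = mex{0,0} = 1
G(6) = mex{1,1} = 0
G(7) = mex{0,0} = 1
G(8) = mex{1,1} = 0
G(9) = mex{0,0,0} = 1
G(10) = mex{1,1,1} = 0
G(11) = mex{0,0,0} = 1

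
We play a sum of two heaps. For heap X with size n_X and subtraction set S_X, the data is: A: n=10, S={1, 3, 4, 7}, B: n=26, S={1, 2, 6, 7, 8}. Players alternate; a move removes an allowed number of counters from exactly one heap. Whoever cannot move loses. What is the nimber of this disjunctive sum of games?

2

Heap A, S = {1, 3, 4, 7}:
n :  0  1  2  3  4  5  6  7  8  9 10
G :  0  1  0  1  2  3  2  3  0  1  0
G_A(10) = 0.
Heap B, S = {1, 2, 6, 7, 8}:
G(0) = 0
G(1) = mex{0} = 1
G(2) = mex{1,0} = 2
G(3) = mex{2,1} = 0
G(4) = mex{0,2} = 1
G(5) = mex{1,0} = 2
G(6) = mex{2,1,0} = 3
G(7) = mex{3,2,1,0} = 4
G(8) = mex{4,3,2,1,0} = 5
G(9) = mex{5,4,0,2,1} = 3
G(10) = mex{3,5,1,0,2} = 4
G(11) = mex{4,3,2,1,0} = 5
G(12) = mex{5,4,3,2,1} = 0
G(13) = mex{0,5,4,3,2} = 1
G(14) = mex{1,0,5,4,3} = 2
G(15) = mex{2,1,3,5,4} = 0
G(16) = mex{0,2,4,3,5} = 1
G(17) = mex{1,0,5,4,3} = 2
G(18) = mex{2,1,0,5,4} = 3
G(19) = mex{3,2,1,0,5} = 4
G(20) = mex{4,3,2,1,0} = 5
G(21) = mex{5,4,0,2,1} = 3
G(22) = mex{3,5,1,0,2} = 4
G(23) = mex{4,3,2,1,0} = 5
G(24) = mex{5,4,3,2,1} = 0
G(25) = mex{0,5,4,3,2} = 1
G(26) = mex{1,0,5,4,3} = 2
G_B(26) = 2.
Combined Grundy value = 0 ⊕ 2 = 2.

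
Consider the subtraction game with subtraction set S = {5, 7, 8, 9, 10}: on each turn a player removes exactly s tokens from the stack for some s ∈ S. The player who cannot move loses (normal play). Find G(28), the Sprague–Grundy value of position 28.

G(0) = 0
G(1) = mex{} = 0
G(2) = mex{} = 0
G(3) = mex{} = 0
G(4) = mex{} = 0
G(5) = mex{0} = 1
G(6) = mex{0} = 1
G(7) = mex{0,0} = 1
G(8) = mex{0,0,0} = 1
G(9) = mex{0,0,0,0} = 1
G(10) = mex{1,0,0,0,0} = 2
G(11) = mex{1,0,0,0,0} = 2
G(12) = mex{1,1,0,0,0} = 2
G(13) = mex{1,1,1,0,0} = 2
G(14) = mex{1,1,1,1,0} = 2
G(15) = mex{2,1,1,1,1} = 0
G(16) = mex{2,1,1,1,1} = 0
G(17) = mex{2,2,1,1,1} = 0
G(18) = mex{2,2,2,1,1} = 0
G(19) = mex{2,2,2,2,1} = 0
G(20) = mex{0,2,2,2,2} = 1
G(21) = mex{0,2,2,2,2} = 1
G(22) = mex{0,0,2,2,2} = 1
G(23) = mex{0,0,0,2,2} = 1
G(24) = mex{0,0,0,0,2} = 1
G(25) = mex{1,0,0,0,0} = 2
G(26) = mex{1,0,0,0,0} = 2
G(27) = mex{1,1,0,0,0} = 2
G(28) = mex{1,1,1,0,0} = 2

2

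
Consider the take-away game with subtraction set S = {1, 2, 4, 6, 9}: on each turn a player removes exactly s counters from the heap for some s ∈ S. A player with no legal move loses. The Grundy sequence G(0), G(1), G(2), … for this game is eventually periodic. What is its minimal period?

8

n :  0  1  2  3  4  5  6  7  8  9 10 11 12 13 14 15 16 17 18
G :  0  1  2  0  1  2  3  4  0  1  2  0  1  2  3  4  0  1  2
G(n+8) = G(n) holds for n = 0,…,8 (a full window of length max(S) = 9), so the sequence is purely periodic with period 8.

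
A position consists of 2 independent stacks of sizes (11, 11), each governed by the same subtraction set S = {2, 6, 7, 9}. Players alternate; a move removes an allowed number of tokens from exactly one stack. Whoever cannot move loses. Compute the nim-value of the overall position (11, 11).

All stacks use S = {2, 6, 7, 9}:
G(0) = 0
G(1) = mex{} = 0
G(2) = mex{0} = 1
G(3) = mex{0} = 1
G(4) = mex{1} = 0
G(5) = mex{1} = 0
G(6) = mex{0,0} = 1
G(7) = mex{0,0,0} = 1
G(8) = mex{1,1,0} = 2
G(9) = mex{1,1,1,0} = 2
G(10) = mex{2,0,1,0} = 3
G(11) = mex{2,0,0,1} = 3
Stack A: G(11) = 3.
Stack B: G(11) = 3.
Combined Grundy value = 3 ⊕ 3 = 0.

0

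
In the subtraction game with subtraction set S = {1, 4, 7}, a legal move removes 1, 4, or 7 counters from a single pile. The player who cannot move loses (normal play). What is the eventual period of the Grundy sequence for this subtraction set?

8

G(0) = 0
G(1) = mex{0} = 1
G(2) = mex{1} = 0
G(3) = mex{0} = 1
G(4) = mex{1,0} = 2
G(5) = mex{2,1} = 0
G(6) = mex{0,0} = 1
G(7) = mex{1,1,0} = 2
G(8) = mex{2,2,1} = 0
G(9) = mex{0,0,0} = 1
G(10) = mex{1,1,1} = 0
G(11) = mex{0,2,2} = 1
G(12) = mex{1,0,0} = 2
G(13) = mex{2,1,1} = 0
G(14) = mex{0,0,2} = 1
G(15) = mex{1,1,0} = 2
G(16) = mex{2,2,1} = 0
G(17) = mex{0,0,0} = 1
G(n+8) = G(n) holds for n = 0,…,6 (a full window of length max(S) = 7), so the sequence is purely periodic with period 8.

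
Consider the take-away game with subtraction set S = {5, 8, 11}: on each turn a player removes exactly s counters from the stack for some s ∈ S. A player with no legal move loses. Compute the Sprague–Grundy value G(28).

2

G(0) = 0
G(1) = mex{} = 0
G(2) = mex{} = 0
G(3) = mex{} = 0
G(4) = mex{} = 0
G(5) = mex{0} = 1
G(6) = mex{0} = 1
G(7) = mex{0} = 1
G(8) = mex{0,0} = 1
G(9) = mex{0,0} = 1
G(10) = mex{1,0} = 2
G(11) = mex{1,0,0} = 2
G(12) = mex{1,0,0} = 2
G(13) = mex{1,1,0} = 2
G(14) = mex{1,1,0} = 2
G(15) = mex{2,1,0} = 3
G(16) = mex{2,1,1} = 0
G(17) = mex{2,1,1} = 0
G(18) = mex{2,2,1} = 0
G(19) = mex{2,2,1} = 0
G(20) = mex{3,2,1} = 0
G(21) = mex{0,2,2} = 1
G(22) = mex{0,2,2} = 1
G(23) = mex{0,3,2} = 1
G(24) = mex{0,0,2} = 1
G(25) = mex{0,0,2} = 1
G(26) = mex{1,0,3} = 2
G(27) = mex{1,0,0} = 2
G(28) = mex{1,0,0} = 2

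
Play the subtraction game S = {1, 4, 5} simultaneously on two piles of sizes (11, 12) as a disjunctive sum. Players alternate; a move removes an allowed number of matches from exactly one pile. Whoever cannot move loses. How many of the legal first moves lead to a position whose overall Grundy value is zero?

2

All piles use S = {1, 4, 5}:
n :  0  1  2  3  4  5  6  7  8  9 10 11 12
G :  0  1  0  1  2  3  2  3  0  1  0  1  2
Pile A: G(11) = 1.
Pile B: G(12) = 2.
Combined Grundy value = 1 ⊕ 2 = 3.
A winning move leaves total XOR = 0, i.e. changes one component's Grundy value g to g ⊕ X where X is the current total.
Pile A: need g' = 1⊕3 = 2. Options: 11−1→G=0, 11−4→G=3, 11−5→G=2. Hits: 1.
Pile B: need g' = 2⊕3 = 1. Options: 12−1→G=1, 12−4→G=0, 12−5→G=3. Hits: 1.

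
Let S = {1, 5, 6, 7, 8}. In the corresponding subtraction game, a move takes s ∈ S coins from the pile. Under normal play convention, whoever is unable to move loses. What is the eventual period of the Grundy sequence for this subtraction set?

13

G(0) = 0
G(1) = mex{0} = 1
G(2) = mex{1} = 0
G(3) = mex{0} = 1
G(4) = mex{1} = 0
G(5) = mex{0,0} = 1
G(6) = mex{1,1,0} = 2
G(7) = mex{2,0,1,0} = 3
G(8) = mex{3,1,0,1,0} = 2
G(9) = mex{2,0,1,0,1} = 3
G(10) = mex{3,1,0,1,0} = 2
G(11) = mex{2,2,1,0,1} = 3
G(12) = mex{3,3,2,1,0} = 4
G(13) = mex{4,2,3,2,1} = 0
G(14) = mex{0,3,2,3,2} = 1
G(15) = mex{1,2,3,2,3} = 0
G(16) = mex{0,3,2,3,2} = 1
G(17) = mex{1,4,3,2,3} = 0
G(18) = mex{0,0,4,3,2} = 1
G(19) = mex{1,1,0,4,3} = 2
G(20) = mex{2,0,1,0,4} = 3
G(21) = mex{3,1,0,1,0} = 2
G(22) = mex{2,0,1,0,1} = 3
G(23) = mex{3,1,0,1,0} = 2
G(24) = mex{2,2,1,0,1} = 3
G(25) = mex{3,3,2,1,0} = 4
G(26) = mex{4,2,3,2,1} = 0
G(27) = mex{0,3,2,3,2} = 1
G(n+13) = G(n) holds for n = 0,…,7 (a full window of length max(S) = 8), so the sequence is purely periodic with period 13.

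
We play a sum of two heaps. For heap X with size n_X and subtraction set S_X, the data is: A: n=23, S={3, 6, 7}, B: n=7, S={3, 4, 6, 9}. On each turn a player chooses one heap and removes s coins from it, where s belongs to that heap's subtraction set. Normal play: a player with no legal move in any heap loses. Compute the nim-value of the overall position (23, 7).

3

Heap A, S = {3, 6, 7}:
n :  0  1  2  3  4  5  6  7  8  9 10 11 12 13 14 15 16 17 18 19 20 21 22 23
G :  0  0  0  1  1  1  2  2  2  3  0  0  0  1  1  1  2  2  2  3  0  0  0  1
G_A(23) = 1.
Heap B, S = {3, 4, 6, 9}:
n : 0 1 2 3 4 5 6 7
G : 0 0 0 1 1 1 2 2
G_B(7) = 2.
Combined Grundy value = 1 ⊕ 2 = 3.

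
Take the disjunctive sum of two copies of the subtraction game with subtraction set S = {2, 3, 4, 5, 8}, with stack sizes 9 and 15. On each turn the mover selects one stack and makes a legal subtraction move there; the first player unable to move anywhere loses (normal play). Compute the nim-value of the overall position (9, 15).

All stacks use S = {2, 3, 4, 5, 8}:
G(0) = 0
G(1) = mex{} = 0
G(2) = mex{0} = 1
G(3) = mex{0,0} = 1
G(4) = mex{1,0,0} = 2
G(5) = mex{1,1,0,0} = 2
G(6) = mex{2,1,1,0} = 3
G(7) = mex{2,2,1,1} = 0
G(8) = mex{3,2,2,1,0} = 4
G(9) = mex{0,3,2,2,0} = 1
G(10) = mex{4,0,3,2,1} = 5
G(11) = mex{1,4,0,3,1} = 2
G(12) = mex{5,1,4,0,2} = 3
G(13) = mex{2,5,1,4,2} = 0
G(14) = mex{3,2,5,1,3} = 0
G(15) = mex{0,3,2,5,0} = 1
Stack A: G(9) = 1.
Stack B: G(15) = 1.
Combined Grundy value = 1 ⊕ 1 = 0.

0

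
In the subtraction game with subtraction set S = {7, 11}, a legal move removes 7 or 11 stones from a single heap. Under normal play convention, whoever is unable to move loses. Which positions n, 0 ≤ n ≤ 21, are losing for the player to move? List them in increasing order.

0, 1, 2, 3, 4, 5, 6, 18, 19, 20, 21

G(0) = 0
G(1) = mex{} = 0
G(2) = mex{} = 0
G(3) = mex{} = 0
G(4) = mex{} = 0
G(5) = mex{} = 0
G(6) = mex{} = 0
G(7) = mex{0} = 1
G(8) = mex{0} = 1
G(9) = mex{0} = 1
G(10) = mex{0} = 1
G(11) = mex{0,0} = 1
G(12) = mex{0,0} = 1
G(13) = mex{0,0} = 1
G(14) = mex{1,0} = 2
G(15) = mex{1,0} = 2
G(16) = mex{1,0} = 2
G(17) = mex{1,0} = 2
G(18) = mex{1,1} = 0
G(19) = mex{1,1} = 0
G(20) = mex{1,1} = 0
G(21) = mex{2,1} = 0
P-positions are exactly the n with G(n) = 0.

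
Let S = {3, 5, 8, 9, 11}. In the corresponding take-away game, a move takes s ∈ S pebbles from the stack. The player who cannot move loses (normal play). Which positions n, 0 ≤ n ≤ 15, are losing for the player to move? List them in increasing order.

0, 1, 2, 14, 15

n :  0  1  2  3  4  5  6  7  8  9 10 11 12 13 14 15
G :  0  0  0  1  1  1  2  2  2  3  3  3  4  4  0  0
P-positions are exactly the n with G(n) = 0.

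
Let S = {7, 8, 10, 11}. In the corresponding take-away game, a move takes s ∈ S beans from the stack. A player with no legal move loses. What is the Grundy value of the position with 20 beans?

0

n :  0  1  2  3  4  5  6  7  8  9 10 11 12 13 14 15 16 17 18 19 20
G :  0  0  0  0  0  0  0  1  1  1  1  1  1  1  2  2  2  2  0  0  0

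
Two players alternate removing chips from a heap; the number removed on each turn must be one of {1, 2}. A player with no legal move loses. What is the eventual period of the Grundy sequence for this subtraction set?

3

n :  0  1  2  3  4  5  6  7  8  9 10 11 12 13 14
G :  0  1  2  0  1  2  0  1  2  0  1  2  0  1  2
G(n+3) = G(n) holds for n = 0,…,1 (a full window of length max(S) = 2), so the sequence is purely periodic with period 3.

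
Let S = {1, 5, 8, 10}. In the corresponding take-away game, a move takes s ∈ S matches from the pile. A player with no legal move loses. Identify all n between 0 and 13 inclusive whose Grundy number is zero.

G(0) = 0
G(1) = mex{0} = 1
G(2) = mex{1} = 0
G(3) = mex{0} = 1
G(4) = mex{1} = 0
G(5) = mex{0,0} = 1
G(6) = mex{1,1} = 0
G(7) = mex{0,0} = 1
G(8) = mex{1,1,0} = 2
G(9) = mex{2,0,1} = 3
G(10) = mex{3,1,0,0} = 2
G(11) = mex{2,0,1,1} = 3
G(12) = mex{3,1,0,0} = 2
G(13) = mex{2,2,1,1} = 0
P-positions are exactly the n with G(n) = 0.

0, 2, 4, 6, 13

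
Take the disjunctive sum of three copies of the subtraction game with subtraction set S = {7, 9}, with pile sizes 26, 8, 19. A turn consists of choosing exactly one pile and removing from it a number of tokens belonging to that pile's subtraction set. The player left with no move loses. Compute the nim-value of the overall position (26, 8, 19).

0

All piles use S = {7, 9}:
G(0) = 0
G(1) = mex{} = 0
G(2) = mex{} = 0
G(3) = mex{} = 0
G(4) = mex{} = 0
G(5) = mex{} = 0
G(6) = mex{} = 0
G(7) = mex{0} = 1
G(8) = mex{0} = 1
G(9) = mex{0,0} = 1
G(10) = mex{0,0} = 1
G(11) = mex{0,0} = 1
G(12) = mex{0,0} = 1
G(13) = mex{0,0} = 1
G(14) = mex{1,0} = 2
G(15) = mex{1,0} = 2
G(16) = mex{1,1} = 0
G(17) = mex{1,1} = 0
G(18) = mex{1,1} = 0
G(19) = mex{1,1} = 0
G(20) = mex{1,1} = 0
G(21) = mex{2,1} = 0
G(22) = mex{2,1} = 0
G(23) = mex{0,2} = 1
G(24) = mex{0,2} = 1
G(25) = mex{0,0} = 1
G(26) = mex{0,0} = 1
Pile A: G(26) = 1.
Pile B: G(8) = 1.
Pile C: G(19) = 0.
Combined Grundy value = 1 ⊕ 1 ⊕ 0 = 0.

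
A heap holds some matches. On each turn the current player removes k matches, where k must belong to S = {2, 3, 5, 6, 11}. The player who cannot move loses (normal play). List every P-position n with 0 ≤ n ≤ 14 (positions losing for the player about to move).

n :  0  1  2  3  4  5  6  7  8  9 10 11 12 13 14
G :  0  0  1  1  2  2  3  3  0  0  1  1  2  2  3
P-positions are exactly the n with G(n) = 0.

0, 1, 8, 9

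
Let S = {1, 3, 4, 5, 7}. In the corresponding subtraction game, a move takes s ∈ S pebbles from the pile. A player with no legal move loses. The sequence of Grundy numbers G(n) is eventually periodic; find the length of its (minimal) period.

8

n :  0  1  2  3  4  5  6  7  8  9 10 11 12 13 14 15 16 17
G :  0  1  0  1  2  3  2  3  0  1  0  1  2  3  2  3  0  1
G(n+8) = G(n) holds for n = 0,…,6 (a full window of length max(S) = 7), so the sequence is purely periodic with period 8.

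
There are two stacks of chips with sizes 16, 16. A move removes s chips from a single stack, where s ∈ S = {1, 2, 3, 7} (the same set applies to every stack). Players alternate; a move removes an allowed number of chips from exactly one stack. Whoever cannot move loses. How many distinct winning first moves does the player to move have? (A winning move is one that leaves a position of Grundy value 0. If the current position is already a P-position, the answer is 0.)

All stacks use S = {1, 2, 3, 7}:
n :  0  1  2  3  4  5  6  7  8  9 10 11 12 13 14 15 16
G :  0  1  2  3  0  1  2  3  0  1  2  3  0  1  2  3  0
Stack A: G(16) = 0.
Stack B: G(16) = 0.
Combined Grundy value = 0 ⊕ 0 = 0.
A winning move leaves total XOR = 0, i.e. changes one component's Grundy value g to g ⊕ X where X is the current total.
Stack A: target g' = 0⊕0 = 0, but every legal move changes the Grundy value (mex property), so 0 moves.
Stack B: target g' = 0⊕0 = 0, but every legal move changes the Grundy value (mex property), so 0 moves.

0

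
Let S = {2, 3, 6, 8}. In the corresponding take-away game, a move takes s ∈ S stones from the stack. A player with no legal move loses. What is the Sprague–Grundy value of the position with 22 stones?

2

n :  0  1  2  3  4  5  6  7  8  9 10 11 12 13 14 15 16 17 18 19 20 21 22
G :  0  0  1  1  2  0  3  1  2  2  0  3  1  2  0  0  1  1  2  0  3  1  2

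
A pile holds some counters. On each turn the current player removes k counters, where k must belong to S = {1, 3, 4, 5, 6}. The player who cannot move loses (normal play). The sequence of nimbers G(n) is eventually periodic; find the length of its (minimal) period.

n :  0  1  2  3  4  5  6  7  8  9 10 11 12 13 14 15 16 17 18 19
G :  0  1  0  1  2  3  2  3  4  0  1  0  1  2  3  2  3  4  0  1
G(n+9) = G(n) holds for n = 0,…,5 (a full window of length max(S) = 6), so the sequence is purely periodic with period 9.

9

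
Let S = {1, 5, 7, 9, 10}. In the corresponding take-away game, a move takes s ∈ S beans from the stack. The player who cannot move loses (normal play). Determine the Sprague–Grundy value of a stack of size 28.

n :  0  1  2  3  4  5  6  7  8  9 10 11 12 13 14 15 16 17 18 19 20 21 22 23 24 25 26 27 28
G :  0  1  0  1  0  1  0  1  0  1  2  3  2  3  2  3  2  3  2  0  1  0  1  0  1  0  1  0  1

1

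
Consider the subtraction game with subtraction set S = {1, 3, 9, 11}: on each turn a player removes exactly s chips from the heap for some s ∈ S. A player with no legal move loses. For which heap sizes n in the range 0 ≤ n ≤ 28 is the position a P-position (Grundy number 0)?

G(0) = 0
G(1) = mex{0} = 1
G(2) = mex{1} = 0
G(3) = mex{0,0} = 1
G(4) = mex{1,1} = 0
G(5) = mex{0,0} = 1
G(6) = mex{1,1} = 0
G(7) = mex{0,0} = 1
G(8) = mex{1,1} = 0
G(9) = mex{0,0,0} = 1
G(10) = mex{1,1,1} = 0
G(11) = mex{0,0,0,0} = 1
G(12) = mex{1,1,1,1} = 0
G(13) = mex{0,0,0,0} = 1
G(14) = mex{1,1,1,1} = 0
G(15) = mex{0,0,0,0} = 1
G(16) = mex{1,1,1,1} = 0
G(17) = mex{0,0,0,0} = 1
G(18) = mex{1,1,1,1} = 0
G(19) = mex{0,0,0,0} = 1
G(20) = mex{1,1,1,1} = 0
G(21) = mex{0,0,0,0} = 1
G(22) = mex{1,1,1,1} = 0
G(23) = mex{0,0,0,0} = 1
G(24) = mex{1,1,1,1} = 0
G(25) = mex{0,0,0,0} = 1
G(26) = mex{1,1,1,1} = 0
G(27) = mex{0,0,0,0} = 1
G(28) = mex{1,1,1,1} = 0
P-positions are exactly the n with G(n) = 0.

0, 2, 4, 6, 8, 10, 12, 14, 16, 18, 20, 22, 24, 26, 28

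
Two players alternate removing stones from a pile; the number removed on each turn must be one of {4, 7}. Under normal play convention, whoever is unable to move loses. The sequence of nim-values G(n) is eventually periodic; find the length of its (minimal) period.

G(0) = 0
G(1) = mex{} = 0
G(2) = mex{} = 0
G(3) = mex{} = 0
G(4) = mex{0} = 1
G(5) = mex{0} = 1
G(6) = mex{0} = 1
G(7) = mex{0,0} = 1
G(8) = mex{1,0} = 2
G(9) = mex{1,0} = 2
G(10) = mex{1,0} = 2
G(11) = mex{1,1} = 0
G(12) = mex{2,1} = 0
G(13) = mex{2,1} = 0
G(14) = mex{2,1} = 0
G(15) = mex{0,2} = 1
G(16) = mex{0,2} = 1
G(17) = mex{0,2} = 1
G(18) = mex{0,0} = 1
G(19) = mex{1,0} = 2
G(20) = mex{1,0} = 2
G(21) = mex{1,0} = 2
G(22) = mex{1,1} = 0
G(23) = mex{2,1} = 0
G(n+11) = G(n) holds for n = 0,…,6 (a full window of length max(S) = 7), so the sequence is purely periodic with period 11.

11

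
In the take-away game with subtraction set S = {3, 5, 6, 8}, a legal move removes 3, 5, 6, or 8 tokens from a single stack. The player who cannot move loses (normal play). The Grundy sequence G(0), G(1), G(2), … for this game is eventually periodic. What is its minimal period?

n :  0  1  2  3  4  5  6  7  8  9 10 11 12 13 14 15 16 17 18 19 20 21 22 23
G :  0  0  0  1  1  1  2  2  2  3  3  0  0  0  1  1  1  2  2  2  3  3  0  0
G(n+11) = G(n) holds for n = 0,…,7 (a full window of length max(S) = 8), so the sequence is purely periodic with period 11.

11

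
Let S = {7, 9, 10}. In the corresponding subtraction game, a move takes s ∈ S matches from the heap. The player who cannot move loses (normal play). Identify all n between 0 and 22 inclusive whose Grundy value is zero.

0, 1, 2, 3, 4, 5, 6, 17, 18, 19, 20, 21, 22

n :  0  1  2  3  4  5  6  7  8  9 10 11 12 13 14 15 16 17 18 19 20 21 22
G :  0  0  0  0  0  0  0  1  1  1  1  1  1  1  2  2  2  0  0  0  0  0  0
P-positions are exactly the n with G(n) = 0.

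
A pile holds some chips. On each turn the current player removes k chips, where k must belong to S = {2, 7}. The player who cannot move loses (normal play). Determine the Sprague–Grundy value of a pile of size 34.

n :  0  1  2  3  4  5  6  7  8  9 10 11 12 13 14 15 16 17 18 19 20 21 22 23 24 25 26 27 28 29 30 31 32 33 34
G :  0  0  1  1  0  0  1  1  2  0  0  1  1  0  0  1  1  2  0  0  1  1  0  0  1  1  2  0  0  1  1  0  0  1  1

1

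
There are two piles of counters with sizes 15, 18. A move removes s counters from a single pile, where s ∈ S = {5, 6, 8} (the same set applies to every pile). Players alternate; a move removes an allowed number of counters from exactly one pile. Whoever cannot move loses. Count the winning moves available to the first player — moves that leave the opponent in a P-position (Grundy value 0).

All piles use S = {5, 6, 8}:
n :  0  1  2  3  4  5  6  7  8  9 10 11 12 13 14 15 16 17 18
G :  0  0  0  0  0  1  1  1  1  1  2  2  2  0  0  0  0  0  1
Pile A: G(15) = 0.
Pile B: G(18) = 1.
Combined Grundy value = 0 ⊕ 1 = 1.
A winning move leaves total XOR = 0, i.e. changes one component's Grundy value g to g ⊕ X where X is the current total.
Pile A: need g' = 0⊕1 = 1. Options: 15−5→G=2, 15−6→G=1, 15−8→G=1. Hits: 2.
Pile B: need g' = 1⊕1 = 0. Options: 18−5→G=0, 18−6→G=2, 18−8→G=2. Hits: 1.

3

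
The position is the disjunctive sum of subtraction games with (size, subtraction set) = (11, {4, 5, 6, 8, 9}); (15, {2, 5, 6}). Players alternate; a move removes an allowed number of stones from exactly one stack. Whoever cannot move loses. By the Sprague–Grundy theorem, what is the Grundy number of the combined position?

2

Stack A, S = {4, 5, 6, 8, 9}:
G(0) = 0
G(1) = mex{} = 0
G(2) = mex{} = 0
G(3) = mex{} = 0
G(4) = mex{0} = 1
G(5) = mex{0,0} = 1
G(6) = mex{0,0,0} = 1
G(7) = mex{0,0,0} = 1
G(8) = mex{1,0,0,0} = 2
G(9) = mex{1,1,0,0,0} = 2
G(10) = mex{1,1,1,0,0} = 2
G(11) = mex{1,1,1,0,0} = 2
G_A(11) = 2.
Stack B, S = {2, 5, 6}:
G(0) = 0
G(1) = mex{} = 0
G(2) = mex{0} = 1
G(3) = mex{0} = 1
G(4) = mex{1} = 0
G(5) = mex{1,0} = 2
G(6) = mex{0,0,0} = 1
G(7) = mex{2,1,0} = 3
G(8) = mex{1,1,1} = 0
G(9) = mex{3,0,1} = 2
G(10) = mex{0,2,0} = 1
G(11) = mex{2,1,2} = 0
G(12) = mex{1,3,1} = 0
G(13) = mex{0,0,3} = 1
G(14) = mex{0,2,0} = 1
G(15) = mex{1,1,2} = 0
G_B(15) = 0.
Combined Grundy value = 2 ⊕ 0 = 2.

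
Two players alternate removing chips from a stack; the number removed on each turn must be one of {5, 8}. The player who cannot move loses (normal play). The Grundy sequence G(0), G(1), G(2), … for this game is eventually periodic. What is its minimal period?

G(0) = 0
G(1) = mex{} = 0
G(2) = mex{} = 0
G(3) = mex{} = 0
G(4) = mex{} = 0
G(5) = mex{0} = 1
G(6) = mex{0} = 1
G(7) = mex{0} = 1
G(8) = mex{0,0} = 1
G(9) = mex{0,0} = 1
G(10) = mex{1,0} = 2
G(11) = mex{1,0} = 2
G(12) = mex{1,0} = 2
G(13) = mex{1,1} = 0
G(14) = mex{1,1} = 0
G(15) = mex{2,1} = 0
G(16) = mex{2,1} = 0
G(17) = mex{2,1} = 0
G(18) = mex{0,2} = 1
G(19) = mex{0,2} = 1
G(20) = mex{0,2} = 1
G(21) = mex{0,0} = 1
G(22) = mex{0,0} = 1
G(23) = mex{1,0} = 2
G(24) = mex{1,0} = 2
G(25) = mex{1,0} = 2
G(26) = mex{1,1} = 0
G(27) = mex{1,1} = 0
G(n+13) = G(n) holds for n = 0,…,7 (a full window of length max(S) = 8), so the sequence is purely periodic with period 13.

13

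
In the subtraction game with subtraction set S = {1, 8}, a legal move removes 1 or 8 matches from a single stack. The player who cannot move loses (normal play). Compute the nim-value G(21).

1

n :  0  1  2  3  4  5  6  7  8  9 10 11 12 13 14 15 16 17 18 19 20 21
G :  0  1  0  1  0  1  0  1  2  0  1  0  1  0  1  0  1  2  0  1  0  1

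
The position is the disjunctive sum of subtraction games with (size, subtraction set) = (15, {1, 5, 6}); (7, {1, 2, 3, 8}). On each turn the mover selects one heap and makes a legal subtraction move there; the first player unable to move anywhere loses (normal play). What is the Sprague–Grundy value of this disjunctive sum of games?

Heap A, S = {1, 5, 6}:
n :  0  1  2  3  4  5  6  7  8  9 10 11 12 13 14 15
G :  0  1  0  1  0  1  2  3  2  3  2  0  1  0  1  0
G_A(15) = 0.
Heap B, S = {1, 2, 3, 8}:
G(0) = 0
G(1) = mex{0} = 1
G(2) = mex{1,0} = 2
G(3) = mex{2,1,0} = 3
G(4) = mex{3,2,1} = 0
G(5) = mex{0,3,2} = 1
G(6) = mex{1,0,3} = 2
G(7) = mex{2,1,0} = 3
G_B(7) = 3.
Combined Grundy value = 0 ⊕ 3 = 3.

3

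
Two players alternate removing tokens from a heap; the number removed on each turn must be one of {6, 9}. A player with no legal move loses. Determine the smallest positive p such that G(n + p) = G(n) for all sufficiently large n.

n :  0  1  2  3  4  5  6  7  8  9 10 11 12 13 14 15 16 17 18 19 20 21 22 23 24 25 26 27 28 29 30 31
G :  0  0  0  0  0  0  1  1  1  1  1  1  2  2  2  0  0  0  0  0  0  1  1  1  1  1  1  2  2  2  0  0
G(n+15) = G(n) holds for n = 0,…,8 (a full window of length max(S) = 9), so the sequence is purely periodic with period 15.

15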